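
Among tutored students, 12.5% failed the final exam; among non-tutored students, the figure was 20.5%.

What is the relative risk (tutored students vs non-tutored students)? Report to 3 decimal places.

RR = 0.1250 / 0.2050 = 0.610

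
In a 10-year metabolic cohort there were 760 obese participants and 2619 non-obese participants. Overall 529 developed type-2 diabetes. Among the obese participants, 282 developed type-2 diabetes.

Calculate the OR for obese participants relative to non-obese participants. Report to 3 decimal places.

OR: 5.666

obese participants without the outcome: 760 − 282 = 478
non-obese participants with the outcome: 529 − 282 = 247
non-obese participants without the outcome: 2619 − 247 = 2372
OR = (282 × 2372) / (478 × 247) = 668904/118066 ≈ 5.666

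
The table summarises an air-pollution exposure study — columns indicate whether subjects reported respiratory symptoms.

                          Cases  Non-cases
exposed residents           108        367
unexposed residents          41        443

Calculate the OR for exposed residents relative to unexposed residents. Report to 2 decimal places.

OR = (108 × 443) / (367 × 41) = 47844/15047 ≈ 3.18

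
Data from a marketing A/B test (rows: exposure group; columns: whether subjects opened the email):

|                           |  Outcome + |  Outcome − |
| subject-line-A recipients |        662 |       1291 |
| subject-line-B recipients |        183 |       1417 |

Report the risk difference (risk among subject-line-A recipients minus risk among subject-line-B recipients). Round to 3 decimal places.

RD = 0.225

risk, subject-line-A recipients = 662/1953 = 0.3390
risk, subject-line-B recipients = 183/1600 = 0.1144
risk difference = 0.3390 − 0.1144 = 0.225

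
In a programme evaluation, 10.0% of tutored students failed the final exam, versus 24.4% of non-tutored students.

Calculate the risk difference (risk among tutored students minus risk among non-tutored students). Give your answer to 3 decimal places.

risk difference = 0.1000 − 0.2440 = -0.144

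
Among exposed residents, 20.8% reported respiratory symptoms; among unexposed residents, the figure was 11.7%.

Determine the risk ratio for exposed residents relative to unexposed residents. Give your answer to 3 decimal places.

RR = 0.2080 / 0.1170 = 1.778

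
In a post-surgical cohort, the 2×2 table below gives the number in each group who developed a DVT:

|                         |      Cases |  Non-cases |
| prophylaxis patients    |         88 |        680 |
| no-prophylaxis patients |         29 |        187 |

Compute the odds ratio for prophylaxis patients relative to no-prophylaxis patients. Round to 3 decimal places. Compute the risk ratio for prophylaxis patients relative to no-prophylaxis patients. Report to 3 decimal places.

OR = 0.834; RR = 0.853

OR = (88 × 187) / (680 × 29) = 16456/19720 ≈ 0.834
risk, prophylaxis patients = 88/768 = 0.1146
risk, no-prophylaxis patients = 29/216 = 0.1343
RR = 0.1146 / 0.1343 = 0.853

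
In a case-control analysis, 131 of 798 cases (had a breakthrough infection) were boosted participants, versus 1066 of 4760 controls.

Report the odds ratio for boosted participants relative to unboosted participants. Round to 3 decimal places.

OR = (131 × 3694) / (1066 × 667) = 483914/711022 ≈ 0.681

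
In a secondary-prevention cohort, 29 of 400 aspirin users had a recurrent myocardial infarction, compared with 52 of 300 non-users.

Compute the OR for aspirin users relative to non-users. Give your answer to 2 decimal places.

OR = (29 × 248) / (371 × 52) = 7192/19292 ≈ 0.37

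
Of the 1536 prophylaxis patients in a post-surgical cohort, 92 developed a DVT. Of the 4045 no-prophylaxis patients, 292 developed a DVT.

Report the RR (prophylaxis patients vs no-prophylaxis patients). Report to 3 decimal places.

risk, prophylaxis patients = 92/1536 = 0.0599
risk, no-prophylaxis patients = 292/4045 = 0.0722
RR = 0.0599 / 0.0722 = 0.830

RR: 0.830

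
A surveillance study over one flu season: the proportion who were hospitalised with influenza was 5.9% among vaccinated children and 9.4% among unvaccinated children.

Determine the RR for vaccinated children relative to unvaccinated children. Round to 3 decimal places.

RR = 0.0590 / 0.0940 = 0.628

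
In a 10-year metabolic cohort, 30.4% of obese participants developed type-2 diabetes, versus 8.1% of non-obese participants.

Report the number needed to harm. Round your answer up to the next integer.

absolute risk difference = 0.223000
1 / 0.223000 = 4.484 → round up → 5

5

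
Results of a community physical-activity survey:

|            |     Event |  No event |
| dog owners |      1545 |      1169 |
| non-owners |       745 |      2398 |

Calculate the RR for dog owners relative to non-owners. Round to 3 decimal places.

RR: 2.402

risk, dog owners = 1545/2714 = 0.5693
risk, non-owners = 745/3143 = 0.2370
RR = 0.5693 / 0.2370 = 2.402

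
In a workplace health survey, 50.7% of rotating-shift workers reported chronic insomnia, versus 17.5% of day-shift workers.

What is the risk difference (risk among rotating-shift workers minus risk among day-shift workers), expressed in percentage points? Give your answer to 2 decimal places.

risk difference = 0.5070 − 0.1750 = 0.3320 → 33.20 percentage points

RD = 33.20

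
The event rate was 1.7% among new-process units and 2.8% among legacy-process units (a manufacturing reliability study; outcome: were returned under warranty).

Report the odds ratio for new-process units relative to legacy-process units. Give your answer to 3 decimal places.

0.600

odds, new-process units = 0.01700/0.98300 = 0.01729
odds, legacy-process units = 0.02800/0.97200 = 0.02881
OR = 0.01729 / 0.02881 = 0.600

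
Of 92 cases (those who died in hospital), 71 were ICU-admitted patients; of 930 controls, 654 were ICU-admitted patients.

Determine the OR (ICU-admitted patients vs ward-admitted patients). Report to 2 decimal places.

odds, ICU-admitted patients = 71/654 = 0.1086
odds, ward-admitted patients = 21/276 = 0.0761
OR = 0.1086 / 0.0761 = 1.43

1.43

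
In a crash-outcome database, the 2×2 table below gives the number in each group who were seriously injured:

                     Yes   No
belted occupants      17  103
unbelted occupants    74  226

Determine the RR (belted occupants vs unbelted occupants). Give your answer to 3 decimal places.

risk, belted occupants = 17/120 = 0.1417
risk, unbelted occupants = 74/300 = 0.2467
RR = 0.1417 / 0.2467 = 0.574

0.574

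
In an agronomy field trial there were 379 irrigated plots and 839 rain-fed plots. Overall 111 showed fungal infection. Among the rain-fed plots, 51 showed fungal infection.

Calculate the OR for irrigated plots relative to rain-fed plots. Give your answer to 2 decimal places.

irrigated plots with the outcome: 111 − 51 = 60
irrigated plots without the outcome: 379 − 60 = 319
rain-fed plots without the outcome: 839 − 51 = 788
OR = (60 × 788) / (319 × 51) = 47280/16269 ≈ 2.91

2.91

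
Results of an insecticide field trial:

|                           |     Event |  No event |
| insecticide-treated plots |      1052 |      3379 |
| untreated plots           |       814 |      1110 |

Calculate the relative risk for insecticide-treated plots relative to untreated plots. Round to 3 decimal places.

RR: 0.561

risk, insecticide-treated plots = 1052/4431 = 0.2374
risk, untreated plots = 814/1924 = 0.4231
RR = 0.2374 / 0.4231 = 0.561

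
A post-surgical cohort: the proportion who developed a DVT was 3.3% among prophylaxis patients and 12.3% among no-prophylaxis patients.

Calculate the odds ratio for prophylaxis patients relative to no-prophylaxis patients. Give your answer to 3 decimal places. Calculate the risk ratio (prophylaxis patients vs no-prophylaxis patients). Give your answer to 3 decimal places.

OR = 0.243; RR = 0.268

odds, prophylaxis patients = 0.03300/0.96700 = 0.03413
odds, no-prophylaxis patients = 0.12300/0.87700 = 0.14025
OR = 0.03413 / 0.14025 = 0.243
RR = 0.03300 / 0.12300 = 0.268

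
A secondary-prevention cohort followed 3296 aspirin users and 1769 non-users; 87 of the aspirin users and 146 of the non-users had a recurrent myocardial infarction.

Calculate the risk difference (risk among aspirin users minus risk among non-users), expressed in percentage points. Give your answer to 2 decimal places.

risk, aspirin users = 87/3296 = 0.02640
risk, non-users = 146/1769 = 0.08253
risk difference = 0.02640 − 0.08253 = -0.05614 → -5.61 percentage points

-5.61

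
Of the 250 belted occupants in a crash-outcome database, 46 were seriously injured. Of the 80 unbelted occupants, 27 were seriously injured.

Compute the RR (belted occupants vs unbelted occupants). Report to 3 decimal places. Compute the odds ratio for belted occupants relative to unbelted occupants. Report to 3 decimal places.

risk, belted occupants = 46/250 = 0.1840
risk, unbelted occupants = 27/80 = 0.3375
RR = 0.1840 / 0.3375 = 0.545
OR = (46 × 53) / (204 × 27) = 2438/5508 ≈ 0.443

RR = 0.545; OR = 0.443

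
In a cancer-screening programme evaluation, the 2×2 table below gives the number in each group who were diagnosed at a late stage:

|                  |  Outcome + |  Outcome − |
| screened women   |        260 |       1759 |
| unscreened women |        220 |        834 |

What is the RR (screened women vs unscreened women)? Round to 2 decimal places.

risk, screened women = 260/2019 = 0.1288
risk, unscreened women = 220/1054 = 0.2087
RR = 0.1288 / 0.2087 = 0.62

RR = 0.62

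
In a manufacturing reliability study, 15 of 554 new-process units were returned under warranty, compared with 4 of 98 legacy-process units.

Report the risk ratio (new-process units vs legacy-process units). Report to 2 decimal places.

risk, new-process units = 15/554 = 0.02708
risk, legacy-process units = 4/98 = 0.04082
RR = 0.02708 / 0.04082 = 0.66

0.66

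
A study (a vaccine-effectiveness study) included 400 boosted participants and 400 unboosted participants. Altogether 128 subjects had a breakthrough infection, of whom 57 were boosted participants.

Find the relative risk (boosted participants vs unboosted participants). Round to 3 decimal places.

RR ≈ 0.803

boosted participants without the outcome: 400 − 57 = 343
unboosted participants with the outcome: 128 − 57 = 71
unboosted participants without the outcome: 400 − 71 = 329
risk, boosted participants = 57/400 = 0.1425
risk, unboosted participants = 71/400 = 0.1775
RR = 0.1425 / 0.1775 = 0.803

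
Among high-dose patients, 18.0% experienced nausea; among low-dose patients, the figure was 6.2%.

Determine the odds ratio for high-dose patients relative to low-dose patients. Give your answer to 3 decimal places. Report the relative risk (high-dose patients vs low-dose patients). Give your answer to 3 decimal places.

OR = 3.321; RR = 2.903

odds, high-dose patients = 0.1800/0.8200 = 0.2195
odds, low-dose patients = 0.0620/0.9380 = 0.0661
OR = 0.2195 / 0.0661 = 3.321
RR = 0.1800 / 0.0620 = 2.903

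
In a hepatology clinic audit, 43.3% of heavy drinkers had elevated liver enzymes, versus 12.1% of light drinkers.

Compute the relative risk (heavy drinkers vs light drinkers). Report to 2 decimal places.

RR = 0.4330 / 0.1210 = 3.58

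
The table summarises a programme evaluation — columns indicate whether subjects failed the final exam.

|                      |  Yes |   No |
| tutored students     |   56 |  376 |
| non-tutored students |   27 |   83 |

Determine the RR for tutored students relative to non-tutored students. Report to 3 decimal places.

risk, tutored students = 56/432 = 0.1296
risk, non-tutored students = 27/110 = 0.2455
RR = 0.1296 / 0.2455 = 0.528

0.528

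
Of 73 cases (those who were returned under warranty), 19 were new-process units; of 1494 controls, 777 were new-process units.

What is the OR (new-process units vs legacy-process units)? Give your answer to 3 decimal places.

OR ≈ 0.325

odds, new-process units = 19/777 = 0.02445
odds, legacy-process units = 54/717 = 0.07531
OR = 0.02445 / 0.07531 = 0.325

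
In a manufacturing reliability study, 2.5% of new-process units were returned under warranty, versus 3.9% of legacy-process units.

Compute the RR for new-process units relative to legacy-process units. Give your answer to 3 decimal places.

RR = 0.02500 / 0.03900 = 0.641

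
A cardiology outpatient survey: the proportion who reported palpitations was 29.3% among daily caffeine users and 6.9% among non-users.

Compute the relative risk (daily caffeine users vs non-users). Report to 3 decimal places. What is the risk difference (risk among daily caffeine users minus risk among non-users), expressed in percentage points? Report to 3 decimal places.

RR = 4.246; RD = 22.400

RR = 0.2930 / 0.0690 = 4.246
risk difference = 0.2930 − 0.0690 = 0.2240 → 22.400 percentage points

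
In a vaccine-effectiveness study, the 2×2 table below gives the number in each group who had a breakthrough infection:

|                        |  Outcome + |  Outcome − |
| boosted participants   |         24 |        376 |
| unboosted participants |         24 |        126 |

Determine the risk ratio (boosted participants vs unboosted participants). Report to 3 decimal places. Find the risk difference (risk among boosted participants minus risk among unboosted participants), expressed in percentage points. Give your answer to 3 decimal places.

risk, boosted participants = 24/400 = 0.0600
risk, unboosted participants = 24/150 = 0.1600
RR = 0.0600 / 0.1600 = 0.375
risk difference = 0.0600 − 0.1600 = -0.1000 → -10.000 percentage points

RR = 0.375; RD = -10.000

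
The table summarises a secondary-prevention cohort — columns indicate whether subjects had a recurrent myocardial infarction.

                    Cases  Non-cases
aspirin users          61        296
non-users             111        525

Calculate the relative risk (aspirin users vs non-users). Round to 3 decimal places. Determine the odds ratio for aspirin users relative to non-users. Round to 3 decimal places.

RR = 0.979; OR = 0.975

risk, aspirin users = 61/357 = 0.1709
risk, non-users = 111/636 = 0.1745
RR = 0.1709 / 0.1745 = 0.979
odds, aspirin users = 61/296 = 0.2061
odds, non-users = 111/525 = 0.2114
OR = 0.2061 / 0.2114 = 0.975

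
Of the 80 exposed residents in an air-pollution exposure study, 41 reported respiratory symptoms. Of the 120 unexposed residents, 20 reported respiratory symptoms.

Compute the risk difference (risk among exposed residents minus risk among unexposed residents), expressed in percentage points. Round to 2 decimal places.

RD ≈ 34.58

risk, exposed residents = 41/80 = 0.5125
risk, unexposed residents = 20/120 = 0.1667
risk difference = 0.5125 − 0.1667 = 0.3458 → 34.58 percentage points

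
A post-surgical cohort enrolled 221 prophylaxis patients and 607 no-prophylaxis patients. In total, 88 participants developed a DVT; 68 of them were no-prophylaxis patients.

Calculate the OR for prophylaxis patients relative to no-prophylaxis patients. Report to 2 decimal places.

0.79

prophylaxis patients with the outcome: 88 − 68 = 20
prophylaxis patients without the outcome: 221 − 20 = 201
no-prophylaxis patients without the outcome: 607 − 68 = 539
odds, prophylaxis patients = 20/201 = 0.0995
odds, no-prophylaxis patients = 68/539 = 0.1262
OR = 0.0995 / 0.1262 = 0.79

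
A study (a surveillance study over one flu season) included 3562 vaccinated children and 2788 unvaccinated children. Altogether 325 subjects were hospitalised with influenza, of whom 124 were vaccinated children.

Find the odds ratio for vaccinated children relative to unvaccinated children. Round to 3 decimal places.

vaccinated children without the outcome: 3562 − 124 = 3438
unvaccinated children with the outcome: 325 − 124 = 201
unvaccinated children without the outcome: 2788 − 201 = 2587
OR = (124 × 2587) / (3438 × 201) = 320788/691038 ≈ 0.464

OR = 0.464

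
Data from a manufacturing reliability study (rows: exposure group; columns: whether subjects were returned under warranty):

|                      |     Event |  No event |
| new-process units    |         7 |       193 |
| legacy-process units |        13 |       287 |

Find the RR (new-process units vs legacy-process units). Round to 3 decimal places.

risk, new-process units = 7/200 = 0.03500
risk, legacy-process units = 13/300 = 0.04333
RR = 0.03500 / 0.04333 = 0.808

RR ≈ 0.808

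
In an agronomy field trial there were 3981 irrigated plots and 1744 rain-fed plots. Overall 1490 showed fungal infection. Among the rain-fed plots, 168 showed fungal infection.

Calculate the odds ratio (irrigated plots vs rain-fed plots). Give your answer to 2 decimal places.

irrigated plots with the outcome: 1490 − 168 = 1322
irrigated plots without the outcome: 3981 − 1322 = 2659
rain-fed plots without the outcome: 1744 − 168 = 1576
odds, irrigated plots = 1322/2659 = 0.4972
odds, rain-fed plots = 168/1576 = 0.1066
OR = 0.4972 / 0.1066 = 4.66

OR ≈ 4.66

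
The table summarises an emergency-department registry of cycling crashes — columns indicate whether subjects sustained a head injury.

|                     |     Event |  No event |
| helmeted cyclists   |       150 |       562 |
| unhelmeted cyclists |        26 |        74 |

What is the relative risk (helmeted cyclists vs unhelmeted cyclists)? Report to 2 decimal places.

risk, helmeted cyclists = 150/712 = 0.2107
risk, unhelmeted cyclists = 26/100 = 0.2600
RR = 0.2107 / 0.2600 = 0.81

0.81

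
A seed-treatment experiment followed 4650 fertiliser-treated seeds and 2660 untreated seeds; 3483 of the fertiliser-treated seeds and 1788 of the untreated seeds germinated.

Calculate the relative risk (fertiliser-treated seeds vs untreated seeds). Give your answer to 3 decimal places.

risk, fertiliser-treated seeds = 3483/4650 = 0.7490
risk, untreated seeds = 1788/2660 = 0.6722
RR = 0.7490 / 0.6722 = 1.114

1.114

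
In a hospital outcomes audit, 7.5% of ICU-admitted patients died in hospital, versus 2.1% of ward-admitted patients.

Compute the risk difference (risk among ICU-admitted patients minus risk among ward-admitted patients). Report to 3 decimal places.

risk difference = 0.07500 − 0.02100 = 0.054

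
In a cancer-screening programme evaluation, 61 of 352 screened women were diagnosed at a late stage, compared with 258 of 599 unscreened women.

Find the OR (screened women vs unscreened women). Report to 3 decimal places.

OR = (61 × 341) / (291 × 258) = 20801/75078 ≈ 0.277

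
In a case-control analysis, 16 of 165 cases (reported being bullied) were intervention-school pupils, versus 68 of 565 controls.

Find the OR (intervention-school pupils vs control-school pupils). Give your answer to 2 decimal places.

OR = (16 × 497) / (68 × 149) = 7952/10132 ≈ 0.78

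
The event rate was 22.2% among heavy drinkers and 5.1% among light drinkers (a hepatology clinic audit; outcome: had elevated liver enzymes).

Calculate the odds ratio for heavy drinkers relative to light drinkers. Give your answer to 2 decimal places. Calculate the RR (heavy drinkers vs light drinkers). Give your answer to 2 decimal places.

OR = 5.31; RR = 4.35

odds, heavy drinkers = 0.2220/0.7780 = 0.2853
odds, light drinkers = 0.0510/0.9490 = 0.0537
OR = 0.2853 / 0.0537 = 5.31
RR = 0.2220 / 0.0510 = 4.35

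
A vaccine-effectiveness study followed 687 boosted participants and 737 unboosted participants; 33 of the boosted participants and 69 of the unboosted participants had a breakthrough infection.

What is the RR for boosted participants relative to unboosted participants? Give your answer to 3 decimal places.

risk, boosted participants = 33/687 = 0.04803
risk, unboosted participants = 69/737 = 0.09362
RR = 0.04803 / 0.09362 = 0.513

0.513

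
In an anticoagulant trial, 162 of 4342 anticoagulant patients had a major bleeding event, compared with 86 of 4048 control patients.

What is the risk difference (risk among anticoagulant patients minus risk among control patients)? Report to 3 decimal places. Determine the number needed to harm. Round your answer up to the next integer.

RD = 0.016; NNH = 63

risk, anticoagulant patients = 162/4342 = 0.03731
risk, control patients = 86/4048 = 0.02125
risk difference = 0.03731 − 0.02125 = 0.016
absolute risk difference = 0.016065
1 / 0.016065 = 62.247 → round up → 63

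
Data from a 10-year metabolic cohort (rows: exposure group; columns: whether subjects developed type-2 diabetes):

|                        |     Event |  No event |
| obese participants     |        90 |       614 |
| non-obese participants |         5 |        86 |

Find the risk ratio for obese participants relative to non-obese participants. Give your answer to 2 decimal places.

risk, obese participants = 90/704 = 0.1278
risk, non-obese participants = 5/91 = 0.0549
RR = 0.1278 / 0.0549 = 2.33

RR = 2.33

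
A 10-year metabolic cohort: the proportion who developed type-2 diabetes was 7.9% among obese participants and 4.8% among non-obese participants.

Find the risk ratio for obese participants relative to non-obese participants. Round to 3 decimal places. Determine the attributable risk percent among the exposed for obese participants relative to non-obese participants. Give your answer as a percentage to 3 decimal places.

RR = 0.07900 / 0.04800 = 1.646
AR% = (0.07900 − 0.04800) / 0.07900 = 0.3924 → 39.241%

RR = 1.646; AR% = 39.241%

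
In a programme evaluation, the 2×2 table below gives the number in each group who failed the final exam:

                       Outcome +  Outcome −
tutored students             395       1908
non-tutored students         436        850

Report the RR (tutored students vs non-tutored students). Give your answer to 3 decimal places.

RR: 0.506

risk, tutored students = 395/2303 = 0.1715
risk, non-tutored students = 436/1286 = 0.3390
RR = 0.1715 / 0.3390 = 0.506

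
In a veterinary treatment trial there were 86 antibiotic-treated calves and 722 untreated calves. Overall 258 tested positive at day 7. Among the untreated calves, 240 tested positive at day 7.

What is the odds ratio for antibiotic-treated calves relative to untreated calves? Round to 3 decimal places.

OR = 0.532

antibiotic-treated calves with the outcome: 258 − 240 = 18
antibiotic-treated calves without the outcome: 86 − 18 = 68
untreated calves without the outcome: 722 − 240 = 482
odds, antibiotic-treated calves = 18/68 = 0.2647
odds, untreated calves = 240/482 = 0.4979
OR = 0.2647 / 0.4979 = 0.532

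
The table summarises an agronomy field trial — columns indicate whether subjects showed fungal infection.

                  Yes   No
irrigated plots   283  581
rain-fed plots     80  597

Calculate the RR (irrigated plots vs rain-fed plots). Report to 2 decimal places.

2.77

risk, irrigated plots = 283/864 = 0.3275
risk, rain-fed plots = 80/677 = 0.1182
RR = 0.3275 / 0.1182 = 2.77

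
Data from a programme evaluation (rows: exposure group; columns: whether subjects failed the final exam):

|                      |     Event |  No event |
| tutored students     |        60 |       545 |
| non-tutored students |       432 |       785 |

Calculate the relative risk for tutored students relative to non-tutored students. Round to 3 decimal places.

risk, tutored students = 60/605 = 0.0992
risk, non-tutored students = 432/1217 = 0.3550
RR = 0.0992 / 0.3550 = 0.279

0.279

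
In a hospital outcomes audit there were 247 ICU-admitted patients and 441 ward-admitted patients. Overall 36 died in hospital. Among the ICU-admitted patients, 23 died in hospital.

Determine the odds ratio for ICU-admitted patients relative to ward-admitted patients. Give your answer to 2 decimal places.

OR = 3.38

ICU-admitted patients without the outcome: 247 − 23 = 224
ward-admitted patients with the outcome: 36 − 23 = 13
ward-admitted patients without the outcome: 441 − 13 = 428
OR = (23 × 428) / (224 × 13) = 9844/2912 ≈ 3.38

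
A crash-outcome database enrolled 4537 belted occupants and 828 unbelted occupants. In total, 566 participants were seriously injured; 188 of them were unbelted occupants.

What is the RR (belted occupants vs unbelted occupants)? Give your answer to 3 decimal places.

RR: 0.367

belted occupants with the outcome: 566 − 188 = 378
belted occupants without the outcome: 4537 − 378 = 4159
unbelted occupants without the outcome: 828 − 188 = 640
risk, belted occupants = 378/4537 = 0.0833
risk, unbelted occupants = 188/828 = 0.2271
RR = 0.0833 / 0.2271 = 0.367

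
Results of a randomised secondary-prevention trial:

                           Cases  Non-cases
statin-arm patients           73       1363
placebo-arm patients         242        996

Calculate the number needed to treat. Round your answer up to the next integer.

7

risk, statin-arm patients = 73/1436 = 0.050836
risk, placebo-arm patients = 242/1238 = 0.195477
absolute risk difference = 0.144641
1 / 0.144641 = 6.914 → round up → 7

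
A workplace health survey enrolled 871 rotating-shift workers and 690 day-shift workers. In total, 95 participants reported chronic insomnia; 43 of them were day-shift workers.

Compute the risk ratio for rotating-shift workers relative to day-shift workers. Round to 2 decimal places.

RR: 0.96

rotating-shift workers with the outcome: 95 − 43 = 52
rotating-shift workers without the outcome: 871 − 52 = 819
day-shift workers without the outcome: 690 − 43 = 647
risk, rotating-shift workers = 52/871 = 0.0597
risk, day-shift workers = 43/690 = 0.0623
RR = 0.0597 / 0.0623 = 0.96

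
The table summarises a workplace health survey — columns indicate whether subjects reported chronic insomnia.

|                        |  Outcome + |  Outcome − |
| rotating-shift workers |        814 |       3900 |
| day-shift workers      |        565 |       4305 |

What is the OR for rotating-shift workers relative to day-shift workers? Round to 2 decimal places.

1.59

odds, rotating-shift workers = 814/3900 = 0.2087
odds, day-shift workers = 565/4305 = 0.1312
OR = 0.2087 / 0.1312 = 1.59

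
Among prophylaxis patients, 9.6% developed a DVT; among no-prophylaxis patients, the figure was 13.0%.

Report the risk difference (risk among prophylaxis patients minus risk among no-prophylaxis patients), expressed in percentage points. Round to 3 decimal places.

risk difference = 0.0960 − 0.1300 = -0.0340 → -3.400 percentage points

-3.400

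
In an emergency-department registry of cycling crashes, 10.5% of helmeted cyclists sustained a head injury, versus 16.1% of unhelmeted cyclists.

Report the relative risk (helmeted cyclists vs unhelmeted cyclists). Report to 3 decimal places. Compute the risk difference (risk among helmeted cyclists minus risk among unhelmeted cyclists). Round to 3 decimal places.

RR = 0.1050 / 0.1610 = 0.652
risk difference = 0.1050 − 0.1610 = -0.056

RR = 0.652; RD = -0.056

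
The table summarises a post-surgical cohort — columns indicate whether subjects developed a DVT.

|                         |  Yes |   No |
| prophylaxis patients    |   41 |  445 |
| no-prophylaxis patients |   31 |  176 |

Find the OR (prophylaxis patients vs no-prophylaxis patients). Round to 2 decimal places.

OR: 0.52

odds, prophylaxis patients = 41/445 = 0.0921
odds, no-prophylaxis patients = 31/176 = 0.1761
OR = 0.0921 / 0.1761 = 0.52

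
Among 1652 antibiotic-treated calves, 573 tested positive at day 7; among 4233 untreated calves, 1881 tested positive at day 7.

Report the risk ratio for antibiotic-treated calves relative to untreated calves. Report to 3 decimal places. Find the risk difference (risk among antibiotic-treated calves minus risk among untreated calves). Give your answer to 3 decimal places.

RR = 0.781; RD = -0.098

risk, antibiotic-treated calves = 573/1652 = 0.3469
risk, untreated calves = 1881/4233 = 0.4444
RR = 0.3469 / 0.4444 = 0.781
risk difference = 0.3469 − 0.4444 = -0.098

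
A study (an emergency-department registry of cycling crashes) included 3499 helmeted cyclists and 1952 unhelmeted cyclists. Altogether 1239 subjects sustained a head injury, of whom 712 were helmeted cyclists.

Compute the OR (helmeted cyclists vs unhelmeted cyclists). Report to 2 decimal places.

OR ≈ 0.69

helmeted cyclists without the outcome: 3499 − 712 = 2787
unhelmeted cyclists with the outcome: 1239 − 712 = 527
unhelmeted cyclists without the outcome: 1952 − 527 = 1425
OR = (712 × 1425) / (2787 × 527) = 1014600/1468749 ≈ 0.69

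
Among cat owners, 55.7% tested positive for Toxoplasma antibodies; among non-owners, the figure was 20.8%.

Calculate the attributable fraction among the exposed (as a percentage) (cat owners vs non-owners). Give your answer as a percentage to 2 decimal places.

AR% = (0.5570 − 0.2080) / 0.5570 = 0.6266 → 62.66%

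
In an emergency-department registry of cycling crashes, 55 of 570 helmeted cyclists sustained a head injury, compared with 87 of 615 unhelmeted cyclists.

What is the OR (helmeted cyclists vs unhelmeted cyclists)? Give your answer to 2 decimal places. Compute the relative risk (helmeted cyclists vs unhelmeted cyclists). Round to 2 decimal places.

OR = 0.65; RR = 0.68

odds, helmeted cyclists = 55/515 = 0.1068
odds, unhelmeted cyclists = 87/528 = 0.1648
OR = 0.1068 / 0.1648 = 0.65
risk, helmeted cyclists = 55/570 = 0.0965
risk, unhelmeted cyclists = 87/615 = 0.1415
RR = 0.0965 / 0.1415 = 0.68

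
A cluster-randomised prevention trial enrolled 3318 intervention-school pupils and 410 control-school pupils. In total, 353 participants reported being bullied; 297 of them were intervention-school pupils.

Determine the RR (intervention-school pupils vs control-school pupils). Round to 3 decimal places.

intervention-school pupils without the outcome: 3318 − 297 = 3021
control-school pupils with the outcome: 353 − 297 = 56
control-school pupils without the outcome: 410 − 56 = 354
risk, intervention-school pupils = 297/3318 = 0.0895
risk, control-school pupils = 56/410 = 0.1366
RR = 0.0895 / 0.1366 = 0.655

0.655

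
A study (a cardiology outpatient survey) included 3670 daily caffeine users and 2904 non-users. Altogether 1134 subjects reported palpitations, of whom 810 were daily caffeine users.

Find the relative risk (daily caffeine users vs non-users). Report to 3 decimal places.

daily caffeine users without the outcome: 3670 − 810 = 2860
non-users with the outcome: 1134 − 810 = 324
non-users without the outcome: 2904 − 324 = 2580
risk, daily caffeine users = 810/3670 = 0.2207
risk, non-users = 324/2904 = 0.1116
RR = 0.2207 / 0.1116 = 1.978

RR ≈ 1.978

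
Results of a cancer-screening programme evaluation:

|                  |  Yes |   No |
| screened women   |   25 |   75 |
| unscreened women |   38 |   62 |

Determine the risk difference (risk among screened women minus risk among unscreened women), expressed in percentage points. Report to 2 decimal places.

risk, screened women = 25/100 = 0.2500
risk, unscreened women = 38/100 = 0.3800
risk difference = 0.2500 − 0.3800 = -0.1300 → -13.00 percentage points

-13.00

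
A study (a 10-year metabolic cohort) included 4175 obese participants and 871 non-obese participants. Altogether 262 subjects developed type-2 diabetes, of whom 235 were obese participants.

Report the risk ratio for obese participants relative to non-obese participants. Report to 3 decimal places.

obese participants without the outcome: 4175 − 235 = 3940
non-obese participants with the outcome: 262 − 235 = 27
non-obese participants without the outcome: 871 − 27 = 844
risk, obese participants = 235/4175 = 0.05629
risk, non-obese participants = 27/871 = 0.03100
RR = 0.05629 / 0.03100 = 1.816

1.816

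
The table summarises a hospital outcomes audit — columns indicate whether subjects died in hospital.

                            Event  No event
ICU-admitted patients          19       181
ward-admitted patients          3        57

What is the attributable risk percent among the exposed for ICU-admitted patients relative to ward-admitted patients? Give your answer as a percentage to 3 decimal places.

AR% ≈ 47.368%

risk, ICU-admitted patients = 19/200 = 0.0950
risk, ward-admitted patients = 3/60 = 0.0500
AR% = (0.0950 − 0.0500) / 0.0950 = 0.4737 → 47.368%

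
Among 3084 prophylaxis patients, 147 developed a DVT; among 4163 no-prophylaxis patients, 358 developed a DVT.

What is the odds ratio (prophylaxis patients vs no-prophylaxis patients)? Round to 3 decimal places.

OR = (147 × 3805) / (2937 × 358) = 559335/1051446 ≈ 0.532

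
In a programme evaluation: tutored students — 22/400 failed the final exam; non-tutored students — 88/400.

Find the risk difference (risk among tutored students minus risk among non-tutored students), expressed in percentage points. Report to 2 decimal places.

risk, tutored students = 22/400 = 0.0550
risk, non-tutored students = 88/400 = 0.2200
risk difference = 0.0550 − 0.2200 = -0.1650 → -16.50 percentage points

RD: -16.50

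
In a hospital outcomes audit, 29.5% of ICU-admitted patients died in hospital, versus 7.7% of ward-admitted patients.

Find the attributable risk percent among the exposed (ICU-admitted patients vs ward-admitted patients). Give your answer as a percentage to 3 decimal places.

AR% = (0.2950 − 0.0770) / 0.2950 = 0.7390 → 73.898%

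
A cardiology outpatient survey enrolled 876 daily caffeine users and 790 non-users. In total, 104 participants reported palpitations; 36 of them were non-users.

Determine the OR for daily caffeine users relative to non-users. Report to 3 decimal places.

OR: 1.763

daily caffeine users with the outcome: 104 − 36 = 68
daily caffeine users without the outcome: 876 − 68 = 808
non-users without the outcome: 790 − 36 = 754
OR = (68 × 754) / (808 × 36) = 51272/29088 ≈ 1.763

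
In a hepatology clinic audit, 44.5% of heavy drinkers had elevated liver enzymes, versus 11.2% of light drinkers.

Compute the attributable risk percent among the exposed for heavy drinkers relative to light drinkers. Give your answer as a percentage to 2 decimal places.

AR% = (0.4450 − 0.1120) / 0.4450 = 0.7483 → 74.83%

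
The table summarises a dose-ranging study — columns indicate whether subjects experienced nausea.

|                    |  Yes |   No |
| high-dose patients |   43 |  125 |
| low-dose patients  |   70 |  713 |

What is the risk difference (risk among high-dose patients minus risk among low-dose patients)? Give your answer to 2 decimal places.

0.17

risk, high-dose patients = 43/168 = 0.2560
risk, low-dose patients = 70/783 = 0.0894
risk difference = 0.2560 − 0.0894 = 0.17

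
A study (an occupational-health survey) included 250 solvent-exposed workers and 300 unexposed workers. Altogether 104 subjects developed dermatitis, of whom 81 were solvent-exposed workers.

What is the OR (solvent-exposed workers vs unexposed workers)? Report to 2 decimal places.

solvent-exposed workers without the outcome: 250 − 81 = 169
unexposed workers with the outcome: 104 − 81 = 23
unexposed workers without the outcome: 300 − 23 = 277
OR = (81 × 277) / (169 × 23) = 22437/3887 ≈ 5.77

OR = 5.77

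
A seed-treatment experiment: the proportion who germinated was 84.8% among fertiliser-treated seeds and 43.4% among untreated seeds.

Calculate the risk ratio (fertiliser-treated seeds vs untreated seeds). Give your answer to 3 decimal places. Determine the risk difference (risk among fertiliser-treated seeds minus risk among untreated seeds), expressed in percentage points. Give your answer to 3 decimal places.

RR = 1.954; RD = 41.400

RR = 0.8480 / 0.4340 = 1.954
risk difference = 0.8480 − 0.4340 = 0.4140 → 41.400 percentage points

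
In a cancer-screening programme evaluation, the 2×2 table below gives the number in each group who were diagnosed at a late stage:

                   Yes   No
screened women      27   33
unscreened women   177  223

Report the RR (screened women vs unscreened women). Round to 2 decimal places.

RR: 1.02

risk, screened women = 27/60 = 0.4500
risk, unscreened women = 177/400 = 0.4425
RR = 0.4500 / 0.4425 = 1.02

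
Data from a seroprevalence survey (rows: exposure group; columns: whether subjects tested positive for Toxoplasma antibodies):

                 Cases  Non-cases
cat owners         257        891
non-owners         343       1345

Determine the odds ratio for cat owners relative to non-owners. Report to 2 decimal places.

OR = (257 × 1345) / (891 × 343) = 345665/305613 ≈ 1.13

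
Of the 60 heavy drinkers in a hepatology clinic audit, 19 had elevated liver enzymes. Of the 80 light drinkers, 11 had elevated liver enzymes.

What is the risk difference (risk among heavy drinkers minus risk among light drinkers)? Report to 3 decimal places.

RD ≈ 0.179

risk, heavy drinkers = 19/60 = 0.3167
risk, light drinkers = 11/80 = 0.1375
risk difference = 0.3167 − 0.1375 = 0.179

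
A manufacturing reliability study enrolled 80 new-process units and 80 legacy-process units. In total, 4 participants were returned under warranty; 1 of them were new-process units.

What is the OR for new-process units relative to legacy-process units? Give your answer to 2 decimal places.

new-process units without the outcome: 80 − 1 = 79
legacy-process units with the outcome: 4 − 1 = 3
legacy-process units without the outcome: 80 − 3 = 77
OR = (1 × 77) / (79 × 3) = 77/237 ≈ 0.32

OR ≈ 0.32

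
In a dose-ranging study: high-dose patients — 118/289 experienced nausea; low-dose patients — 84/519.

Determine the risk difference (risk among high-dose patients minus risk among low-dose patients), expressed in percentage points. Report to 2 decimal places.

risk, high-dose patients = 118/289 = 0.4083
risk, low-dose patients = 84/519 = 0.1618
risk difference = 0.4083 − 0.1618 = 0.2465 → 24.65 percentage points

RD = 24.65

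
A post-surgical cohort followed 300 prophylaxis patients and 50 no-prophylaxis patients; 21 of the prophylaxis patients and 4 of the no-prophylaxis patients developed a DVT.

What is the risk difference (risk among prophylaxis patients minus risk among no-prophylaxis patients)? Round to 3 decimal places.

RD = -0.010

risk, prophylaxis patients = 21/300 = 0.0700
risk, no-prophylaxis patients = 4/50 = 0.0800
risk difference = 0.0700 − 0.0800 = -0.010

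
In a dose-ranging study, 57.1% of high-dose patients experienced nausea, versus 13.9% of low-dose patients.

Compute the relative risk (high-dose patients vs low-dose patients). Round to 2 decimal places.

RR = 0.5710 / 0.1390 = 4.11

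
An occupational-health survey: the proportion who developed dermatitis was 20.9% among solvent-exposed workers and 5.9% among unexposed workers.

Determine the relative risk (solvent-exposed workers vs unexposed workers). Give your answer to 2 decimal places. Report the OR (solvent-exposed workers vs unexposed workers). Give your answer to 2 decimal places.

RR = 3.54; OR = 4.21

RR = 0.2090 / 0.0590 = 3.54
odds, solvent-exposed workers = 0.2090/0.7910 = 0.2642
odds, unexposed workers = 0.0590/0.9410 = 0.0627
OR = 0.2642 / 0.0627 = 4.21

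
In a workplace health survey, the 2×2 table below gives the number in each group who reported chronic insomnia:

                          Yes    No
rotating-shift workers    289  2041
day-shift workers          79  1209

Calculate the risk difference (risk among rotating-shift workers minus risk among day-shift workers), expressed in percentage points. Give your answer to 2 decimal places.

6.27

risk, rotating-shift workers = 289/2330 = 0.1240
risk, day-shift workers = 79/1288 = 0.0613
risk difference = 0.1240 − 0.0613 = 0.0627 → 6.27 percentage points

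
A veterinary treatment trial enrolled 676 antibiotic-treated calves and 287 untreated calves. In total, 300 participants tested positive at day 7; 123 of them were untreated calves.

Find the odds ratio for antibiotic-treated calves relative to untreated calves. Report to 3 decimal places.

antibiotic-treated calves with the outcome: 300 − 123 = 177
antibiotic-treated calves without the outcome: 676 − 177 = 499
untreated calves without the outcome: 287 − 123 = 164
odds, antibiotic-treated calves = 177/499 = 0.3547
odds, untreated calves = 123/164 = 0.7500
OR = 0.3547 / 0.7500 = 0.473

0.473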